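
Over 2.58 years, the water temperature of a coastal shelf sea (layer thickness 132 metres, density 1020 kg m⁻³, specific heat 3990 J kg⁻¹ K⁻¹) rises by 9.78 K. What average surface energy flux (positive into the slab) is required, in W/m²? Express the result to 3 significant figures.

Areal heat capacity C = ρ c_p D = 1020 × 3990 × 132 = 5.37×10^8 J/(m²·K).
Required heat per unit area: Q = C ΔT = 5.37×10^8 × 9.78 = 5.25×10^9 J/m².
Flux F = Q / Δt = 5.25×10^9 / 8.14×10^7 s = 64.5 W/m².

64.5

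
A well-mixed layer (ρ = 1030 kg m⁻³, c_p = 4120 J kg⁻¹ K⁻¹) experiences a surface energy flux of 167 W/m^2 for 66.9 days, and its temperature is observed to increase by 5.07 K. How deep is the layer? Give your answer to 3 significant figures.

44.9 m

Heat input Q = F Δt = 167 × 5.78×10^6 s = 9.65×10^8 J/m².
Required areal heat capacity C = Q / ΔT = 1.90×10^8 J/(m²·K).
Depth D = C / (ρ c_p) = 1.90×10^8 / (1030 × 4120) = 44.9 m.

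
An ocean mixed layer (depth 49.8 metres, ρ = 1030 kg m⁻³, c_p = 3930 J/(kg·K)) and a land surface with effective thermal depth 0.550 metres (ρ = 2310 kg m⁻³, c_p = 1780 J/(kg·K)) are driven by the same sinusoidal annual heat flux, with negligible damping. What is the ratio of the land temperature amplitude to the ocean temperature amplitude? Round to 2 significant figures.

89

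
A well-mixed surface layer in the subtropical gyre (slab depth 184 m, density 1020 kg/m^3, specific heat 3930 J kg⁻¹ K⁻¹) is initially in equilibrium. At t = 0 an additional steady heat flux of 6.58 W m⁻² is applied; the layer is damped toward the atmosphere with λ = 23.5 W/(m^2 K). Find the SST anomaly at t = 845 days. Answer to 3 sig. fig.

0.253 K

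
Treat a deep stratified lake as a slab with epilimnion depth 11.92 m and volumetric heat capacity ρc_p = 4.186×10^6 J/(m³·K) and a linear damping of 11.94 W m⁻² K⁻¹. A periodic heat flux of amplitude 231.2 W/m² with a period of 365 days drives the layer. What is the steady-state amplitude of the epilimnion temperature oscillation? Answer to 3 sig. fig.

14.9 K

Areal heat capacity C = ρc_p × D = 4.186×10^6 × 11.92 = 4.99×10^7 J m⁻² K⁻¹.
Angular frequency ω = 2π / T = 2π / 3.15×10^7 s = 1.99×10^-7 s⁻¹.
√((Cω)² + λ²) = √((9.94)² + 11.94²) = 15.5 W/(m²·K).
Amplitude A = F₀ / √((Cω)²+λ²) = 231.2 / 15.5 = 14.9 K.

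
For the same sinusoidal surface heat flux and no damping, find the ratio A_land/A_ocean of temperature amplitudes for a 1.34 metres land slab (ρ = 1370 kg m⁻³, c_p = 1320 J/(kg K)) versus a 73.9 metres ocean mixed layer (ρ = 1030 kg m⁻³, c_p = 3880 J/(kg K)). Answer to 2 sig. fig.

C_ocean = 1030 × 3880 × 73.9 = 2.95×10^8 J/(m²·K).
C_land = 1370 × 1320 × 1.34 = 2.42×10^6 J/(m²·K).
Undamped amplitude ∝ 1/C, so A_land/A_ocean = C_ocean/C_land = 122.

120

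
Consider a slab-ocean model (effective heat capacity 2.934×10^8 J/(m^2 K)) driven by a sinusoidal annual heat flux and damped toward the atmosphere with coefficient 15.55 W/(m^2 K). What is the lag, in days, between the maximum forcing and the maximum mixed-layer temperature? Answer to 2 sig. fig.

76 days

Areal heat capacity C = 2.934×10^8 J/(m^2 K) (given).
ω = 2π / 3.15×10^7 s = 1.99×10^-7 s⁻¹.
Phase lag φ = arctan(Cω/λ) = arctan(58.5/15.55) = 1.31 rad.
Time lag = φ / ω = 1.31 / 1.99×10^-7 = 6.58×10^6 s = 76.1 days.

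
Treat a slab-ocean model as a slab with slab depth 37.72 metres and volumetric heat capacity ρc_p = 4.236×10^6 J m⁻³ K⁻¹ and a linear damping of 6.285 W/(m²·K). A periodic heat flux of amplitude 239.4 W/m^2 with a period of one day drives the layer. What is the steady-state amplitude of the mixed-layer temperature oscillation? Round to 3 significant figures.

0.0206 K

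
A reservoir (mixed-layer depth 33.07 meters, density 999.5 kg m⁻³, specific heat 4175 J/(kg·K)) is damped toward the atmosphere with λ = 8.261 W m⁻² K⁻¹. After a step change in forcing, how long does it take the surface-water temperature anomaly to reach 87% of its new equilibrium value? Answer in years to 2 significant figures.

1.1 years

Areal heat capacity C = ρ c_p D = 999.5 × 4175 × 33.07 = 1.38×10^8 J m⁻² K⁻¹.
τ = C / λ = 1.38×10^8 / 8.261 = 1.67×10^7 s.
Fraction reached: 1 − e^(−t/τ) = 0.87 ⇒ t = −τ ln(1 − 0.87) = τ × 2.04.
t = 3.41×10^7 s = 1.08 years.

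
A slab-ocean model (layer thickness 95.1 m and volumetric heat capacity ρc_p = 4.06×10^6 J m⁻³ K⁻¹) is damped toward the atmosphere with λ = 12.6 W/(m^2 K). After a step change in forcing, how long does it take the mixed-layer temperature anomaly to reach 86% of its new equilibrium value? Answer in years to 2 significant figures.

Areal heat capacity C = ρc_p × D = 4.06×10^6 × 95.1 = 3.86×10^8 J m⁻² K⁻¹.
τ = C / λ = 3.86×10^8 / 12.6 = 3.06×10^7 s.
Fraction reached: 1 − e^(−t/τ) = 0.86 ⇒ t = −τ ln(1 − 0.86) = τ × 1.97.
t = 6.02×10^7 s = 1.91 years.

1.9 years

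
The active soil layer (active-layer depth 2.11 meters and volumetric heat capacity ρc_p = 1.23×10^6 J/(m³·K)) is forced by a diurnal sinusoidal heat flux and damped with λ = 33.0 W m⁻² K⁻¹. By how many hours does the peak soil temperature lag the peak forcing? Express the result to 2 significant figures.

Areal heat capacity C = ρc_p × D = 1.23×10^6 × 2.11 = 2.60×10^6 J m⁻² K⁻¹.
ω = 2π / 86400 s = 7.27×10^-5 s⁻¹.
Phase lag φ = arctan(Cω/λ) = arctan(189/33.0) = 1.40 rad.
Time lag = φ / ω = 1.40 / 7.27×10^-5 = 19200 s = 5.34 hours.

5.3 hours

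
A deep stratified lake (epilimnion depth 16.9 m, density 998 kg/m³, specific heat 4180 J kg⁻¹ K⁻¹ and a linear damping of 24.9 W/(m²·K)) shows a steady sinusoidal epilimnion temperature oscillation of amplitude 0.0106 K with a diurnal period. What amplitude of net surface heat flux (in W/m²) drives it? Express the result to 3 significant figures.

Areal heat capacity C = ρ c_p D = 998 × 4180 × 16.9 = 7.05×10^7 J/(m²·K).
ω = 2π / 86400 s = 7.27×10^-5 s⁻¹.
√((Cω)² + λ²) = √((5130)² + 24.9²) = 5130 W/(m²·K).
F₀ = A × √((Cω)²+λ²) = 0.0106 × 5130 = 54.3 W/m².

54.3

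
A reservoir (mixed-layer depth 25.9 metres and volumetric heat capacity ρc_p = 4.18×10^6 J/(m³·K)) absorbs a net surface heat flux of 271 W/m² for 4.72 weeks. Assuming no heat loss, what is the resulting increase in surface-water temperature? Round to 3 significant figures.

7.15 K

Areal heat capacity C = ρc_p × D = 4.18×10^6 × 25.9 = 1.08×10^8 J m⁻² K⁻¹.
Net heat input Q = F Δt = 271 × (4.72 weeks × 6.048×10^5 s/week) = 7.74×10^8 J/m².
ΔT = Q / C = 7.74×10^8 / 1.08×10^8 = 7.15 K.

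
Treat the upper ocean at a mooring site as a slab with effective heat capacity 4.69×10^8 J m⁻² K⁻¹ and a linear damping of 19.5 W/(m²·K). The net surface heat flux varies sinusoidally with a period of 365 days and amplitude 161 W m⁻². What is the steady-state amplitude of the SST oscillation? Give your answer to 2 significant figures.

Areal heat capacity C = 4.69×10^8 J m⁻² K⁻¹ (given).
Angular frequency ω = 2π / T = 2π / 3.15×10^7 s = 1.99×10^-7 s⁻¹.
√((Cω)² + λ²) = √((93.4)² + 19.5²) = 95.5 W/(m²·K).
Amplitude A = F₀ / √((Cω)²+λ²) = 161 / 95.5 = 1.69 K.

1.7 K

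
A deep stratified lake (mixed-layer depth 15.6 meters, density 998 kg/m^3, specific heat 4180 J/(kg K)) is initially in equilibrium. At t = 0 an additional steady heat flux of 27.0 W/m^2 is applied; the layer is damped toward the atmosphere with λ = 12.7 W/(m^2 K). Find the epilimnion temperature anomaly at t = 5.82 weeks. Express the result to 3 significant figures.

1.06 K

Areal heat capacity C = ρ c_p D = 998 × 4180 × 15.6 = 6.51×10^7 J/(m^2 K).
τ = C / λ = 6.51×10^7 / 12.7 = 5.12×10^6 s.
Equilibrium anomaly ΔT_eq = F / λ = 27.0 / 12.7 = 2.13 K.
t = 5.82 weeks = 3.52×10^6 s, so t/τ = 0.687.
ΔT(t) = ΔT_eq (1 − e^(−t/τ)) = 2.13 × (1 − e^−0.687) = 1.06 K.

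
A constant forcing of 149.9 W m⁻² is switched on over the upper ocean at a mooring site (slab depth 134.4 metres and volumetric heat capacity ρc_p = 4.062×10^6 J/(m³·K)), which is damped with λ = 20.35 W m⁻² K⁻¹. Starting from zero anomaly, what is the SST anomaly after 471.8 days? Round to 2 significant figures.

Areal heat capacity C = ρc_p × D = 4.062×10^6 × 134.4 = 5.46×10^8 J/(m^2 K).
τ = C / λ = 5.46×10^8 / 20.35 = 2.68×10^7 s.
Equilibrium anomaly ΔT_eq = F / λ = 149.9 / 20.35 = 7.37 K.
t = 471.8 days = 4.08×10^7 s, so t/τ = 1.52.
ΔT(t) = ΔT_eq (1 − e^(−t/τ)) = 7.37 × (1 − e^−1.52) = 5.75 K.

5.8 K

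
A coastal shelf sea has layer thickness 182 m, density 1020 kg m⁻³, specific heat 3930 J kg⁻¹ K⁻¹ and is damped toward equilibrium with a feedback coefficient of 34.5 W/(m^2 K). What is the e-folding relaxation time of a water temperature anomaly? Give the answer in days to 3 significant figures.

Areal heat capacity C = ρ c_p D = 1020 × 3930 × 182 = 7.30×10^8 J/(m²·K).
Relaxation time τ = C / λ = 7.30×10^8 / 34.5 = 2.11×10^7 s.
In days: 2.11×10^7 s / (86400 s/day) = 245 days.

245 days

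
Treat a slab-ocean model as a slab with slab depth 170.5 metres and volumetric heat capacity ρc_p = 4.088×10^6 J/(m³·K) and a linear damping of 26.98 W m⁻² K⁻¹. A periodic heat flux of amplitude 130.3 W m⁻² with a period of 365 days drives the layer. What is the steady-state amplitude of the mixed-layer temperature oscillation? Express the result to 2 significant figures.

0.92 K

Areal heat capacity C = ρc_p × D = 4.088×10^6 × 170.5 = 6.97×10^8 J/(m²·K).
Angular frequency ω = 2π / T = 2π / 3.15×10^7 s = 1.99×10^-7 s⁻¹.
√((Cω)² + λ²) = √((139)² + 26.98²) = 141 W/(m²·K).
Amplitude A = F₀ / √((Cω)²+λ²) = 130.3 / 141 = 0.921 K.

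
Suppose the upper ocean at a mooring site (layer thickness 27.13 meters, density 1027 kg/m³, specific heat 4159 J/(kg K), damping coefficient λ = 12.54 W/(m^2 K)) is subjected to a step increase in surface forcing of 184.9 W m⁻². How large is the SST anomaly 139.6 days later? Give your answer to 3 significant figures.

Areal heat capacity C = ρ c_p D = 1027 × 4159 × 27.13 = 1.16×10^8 J/(m^2 K).
τ = C / λ = 1.16×10^8 / 12.54 = 9.24×10^6 s.
Equilibrium anomaly ΔT_eq = F / λ = 184.9 / 12.54 = 14.7 K.
t = 139.6 days = 1.21×10^7 s, so t/τ = 1.31.
ΔT(t) = ΔT_eq (1 − e^(−t/τ)) = 14.7 × (1 − e^−1.31) = 10.7 K.

10.7 K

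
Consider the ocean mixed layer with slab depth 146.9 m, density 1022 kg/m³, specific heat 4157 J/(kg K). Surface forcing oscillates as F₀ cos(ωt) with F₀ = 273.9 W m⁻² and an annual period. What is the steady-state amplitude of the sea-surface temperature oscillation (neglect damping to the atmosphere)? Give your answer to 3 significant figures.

2.20 K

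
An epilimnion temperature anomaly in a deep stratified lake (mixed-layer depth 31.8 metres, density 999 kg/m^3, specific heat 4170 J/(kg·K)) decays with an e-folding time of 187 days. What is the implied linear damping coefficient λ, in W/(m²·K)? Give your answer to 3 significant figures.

8.20

Areal heat capacity C = ρ c_p D = 999 × 4170 × 31.8 = 1.32×10^8 J/(m²·K).
τ = 187 days = 1.62×10^7 s.
λ = C / τ = 1.32×10^8 / 1.62×10^7 = 8.20 W/(m²·K).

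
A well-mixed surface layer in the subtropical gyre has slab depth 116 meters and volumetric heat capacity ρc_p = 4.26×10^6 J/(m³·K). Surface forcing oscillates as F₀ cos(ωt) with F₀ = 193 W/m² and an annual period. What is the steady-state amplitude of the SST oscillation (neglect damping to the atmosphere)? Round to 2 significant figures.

2.0 K

Areal heat capacity C = ρc_p × D = 4.26×10^6 × 116 = 4.94×10^8 J/(m^2 K).
Angular frequency ω = 2π / T = 2π / 3.15×10^7 s = 1.99×10^-7 s⁻¹.
Cω = 4.94×10^8 × 1.99×10^-7 = 98.5 W/(m²·K).
Amplitude A = F₀ / (Cω) = 193 / 98.5 = 1.96 K.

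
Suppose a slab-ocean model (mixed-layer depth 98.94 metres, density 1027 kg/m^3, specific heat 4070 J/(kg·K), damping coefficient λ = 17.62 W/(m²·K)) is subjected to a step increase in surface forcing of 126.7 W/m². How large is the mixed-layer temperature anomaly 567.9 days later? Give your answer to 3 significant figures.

6.30 K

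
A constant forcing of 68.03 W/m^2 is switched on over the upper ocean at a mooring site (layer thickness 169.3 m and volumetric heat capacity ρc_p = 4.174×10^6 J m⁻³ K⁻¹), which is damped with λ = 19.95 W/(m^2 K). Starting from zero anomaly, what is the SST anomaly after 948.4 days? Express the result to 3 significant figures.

3.07 K

Areal heat capacity C = ρc_p × D = 4.174×10^6 × 169.3 = 7.07×10^8 J m⁻² K⁻¹.
τ = C / λ = 7.07×10^8 / 19.95 = 3.54×10^7 s.
Equilibrium anomaly ΔT_eq = F / λ = 68.03 / 19.95 = 3.41 K.
t = 948.4 days = 8.19×10^7 s, so t/τ = 2.31.
ΔT(t) = ΔT_eq (1 − e^(−t/τ)) = 3.41 × (1 − e^−2.31) = 3.07 K.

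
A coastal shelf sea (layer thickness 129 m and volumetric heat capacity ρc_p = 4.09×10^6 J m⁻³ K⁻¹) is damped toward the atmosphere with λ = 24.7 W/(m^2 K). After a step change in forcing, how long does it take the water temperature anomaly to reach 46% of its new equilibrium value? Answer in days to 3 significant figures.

152 days

Areal heat capacity C = ρc_p × D = 4.09×10^6 × 129 = 5.28×10^8 J m⁻² K⁻¹.
τ = C / λ = 5.28×10^8 / 24.7 = 2.14×10^7 s.
Fraction reached: 1 − e^(−t/τ) = 0.46 ⇒ t = −τ ln(1 − 0.46) = τ × 0.616.
t = 1.32×10^7 s = 152 days.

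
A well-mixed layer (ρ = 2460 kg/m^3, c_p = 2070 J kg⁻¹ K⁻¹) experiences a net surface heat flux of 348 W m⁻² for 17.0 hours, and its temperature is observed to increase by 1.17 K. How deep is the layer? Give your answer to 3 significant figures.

Heat input Q = F Δt = 348 × 61200 s = 2.13×10^7 J/m².
Required areal heat capacity C = Q / ΔT = 1.82×10^7 J/(m²·K).
Depth D = C / (ρ c_p) = 1.82×10^7 / (2460 × 2070) = 3.57 m.

3.57 m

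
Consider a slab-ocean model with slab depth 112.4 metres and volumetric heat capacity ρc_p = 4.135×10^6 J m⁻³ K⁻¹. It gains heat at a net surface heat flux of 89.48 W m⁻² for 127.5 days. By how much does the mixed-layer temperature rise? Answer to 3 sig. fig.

2.12 K

Areal heat capacity C = ρc_p × D = 4.135×10^6 × 112.4 = 4.65×10^8 J m⁻² K⁻¹.
Net heat input Q = F Δt = 89.48 × (127.5 days × 86400 s/day) = 9.86×10^8 J/m².
ΔT = Q / C = 9.86×10^8 / 4.65×10^8 = 2.12 K.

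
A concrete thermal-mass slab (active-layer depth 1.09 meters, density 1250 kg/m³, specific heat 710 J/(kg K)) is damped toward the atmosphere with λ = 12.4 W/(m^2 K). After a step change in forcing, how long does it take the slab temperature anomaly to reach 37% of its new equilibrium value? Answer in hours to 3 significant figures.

10.0 hours

Areal heat capacity C = ρ c_p D = 1250 × 710 × 1.09 = 9.67×10^5 J m⁻² K⁻¹.
τ = C / λ = 9.67×10^5 / 12.4 = 78000 s.
Fraction reached: 1 − e^(−t/τ) = 0.37 ⇒ t = −τ ln(1 − 0.37) = τ × 0.462.
t = 36000 s = 10.0 hours.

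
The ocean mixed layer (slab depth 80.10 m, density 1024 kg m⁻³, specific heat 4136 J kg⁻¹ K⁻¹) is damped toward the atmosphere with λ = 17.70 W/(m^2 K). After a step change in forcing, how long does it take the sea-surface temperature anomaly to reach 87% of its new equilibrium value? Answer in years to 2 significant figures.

1.2 years

Areal heat capacity C = ρ c_p D = 1024 × 4136 × 80.10 = 3.39×10^8 J/(m^2 K).
τ = C / λ = 3.39×10^8 / 17.70 = 1.92×10^7 s.
Fraction reached: 1 − e^(−t/τ) = 0.87 ⇒ t = −τ ln(1 − 0.87) = τ × 2.04.
t = 3.91×10^7 s = 1.24 years.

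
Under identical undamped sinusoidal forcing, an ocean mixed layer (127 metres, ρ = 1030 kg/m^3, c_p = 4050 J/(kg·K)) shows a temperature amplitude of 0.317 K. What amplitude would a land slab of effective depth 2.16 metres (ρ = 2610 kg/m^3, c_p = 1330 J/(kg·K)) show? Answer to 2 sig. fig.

22 K

C_ocean = 5.30×10^8 J/(m²·K); C_land = 7.50×10^6 J/(m²·K).
A ∝ 1/C ⇒ A_land = A_ocean × C_ocean/C_land = 0.317 × 70.7 = 22.4 K.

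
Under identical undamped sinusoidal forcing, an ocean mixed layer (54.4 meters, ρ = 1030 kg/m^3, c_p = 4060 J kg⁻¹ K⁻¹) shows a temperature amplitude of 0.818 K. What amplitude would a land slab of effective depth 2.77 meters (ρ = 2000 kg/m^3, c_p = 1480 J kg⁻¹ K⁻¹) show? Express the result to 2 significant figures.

23 K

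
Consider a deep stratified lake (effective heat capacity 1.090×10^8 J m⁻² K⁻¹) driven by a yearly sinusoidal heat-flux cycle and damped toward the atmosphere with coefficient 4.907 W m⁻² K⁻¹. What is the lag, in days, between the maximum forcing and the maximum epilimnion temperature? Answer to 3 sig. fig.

Areal heat capacity C = 1.090×10^8 J m⁻² K⁻¹ (given).
ω = 2π / 3.15×10^7 s = 1.99×10^-7 s⁻¹.
Phase lag φ = arctan(Cω/λ) = arctan(21.7/4.907) = 1.35 rad.
Time lag = φ / ω = 1.35 / 1.99×10^-7 = 6.77×10^6 s = 78.3 days.

78.3 days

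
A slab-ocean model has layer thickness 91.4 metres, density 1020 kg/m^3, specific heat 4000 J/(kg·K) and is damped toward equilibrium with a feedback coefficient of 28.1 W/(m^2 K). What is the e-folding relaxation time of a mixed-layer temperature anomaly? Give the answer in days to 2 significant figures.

Areal heat capacity C = ρ c_p D = 1020 × 4000 × 91.4 = 3.73×10^8 J/(m²·K).
Relaxation time τ = C / λ = 3.73×10^8 / 28.1 = 1.33×10^7 s.
In days: 1.33×10^7 s / (86400 s/day) = 154 days.

150 days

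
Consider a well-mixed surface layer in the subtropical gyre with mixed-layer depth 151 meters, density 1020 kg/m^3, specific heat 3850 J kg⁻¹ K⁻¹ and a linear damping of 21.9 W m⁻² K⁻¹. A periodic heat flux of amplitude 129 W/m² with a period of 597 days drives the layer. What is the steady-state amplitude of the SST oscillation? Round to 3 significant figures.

Areal heat capacity C = ρ c_p D = 1020 × 3850 × 151 = 5.93×10^8 J/(m^2 K).
Angular frequency ω = 2π / T = 2π / 5.16×10^7 s = 1.22×10^-7 s⁻¹.
√((Cω)² + λ²) = √((72.2)² + 21.9²) = 75.5 W/(m²·K).
Amplitude A = F₀ / √((Cω)²+λ²) = 129 / 75.5 = 1.71 K.

1.71 K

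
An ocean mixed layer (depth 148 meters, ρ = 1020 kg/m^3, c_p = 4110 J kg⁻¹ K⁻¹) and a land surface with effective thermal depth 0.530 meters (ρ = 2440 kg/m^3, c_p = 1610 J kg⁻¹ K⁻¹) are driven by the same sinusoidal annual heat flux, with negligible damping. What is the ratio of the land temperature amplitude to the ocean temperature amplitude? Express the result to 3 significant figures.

298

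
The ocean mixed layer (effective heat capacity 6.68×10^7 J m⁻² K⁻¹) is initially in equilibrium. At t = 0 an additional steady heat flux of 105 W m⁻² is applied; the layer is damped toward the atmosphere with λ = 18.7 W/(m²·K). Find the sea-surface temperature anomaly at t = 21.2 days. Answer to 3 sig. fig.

2.25 K

Areal heat capacity C = 6.68×10^7 J m⁻² K⁻¹ (given).
τ = C / λ = 6.68×10^7 / 18.7 = 3.57×10^6 s.
Equilibrium anomaly ΔT_eq = F / λ = 105 / 18.7 = 5.61 K.
t = 21.2 days = 1.83×10^6 s, so t/τ = 0.513.
ΔT(t) = ΔT_eq (1 − e^(−t/τ)) = 5.61 × (1 − e^−0.513) = 2.25 K.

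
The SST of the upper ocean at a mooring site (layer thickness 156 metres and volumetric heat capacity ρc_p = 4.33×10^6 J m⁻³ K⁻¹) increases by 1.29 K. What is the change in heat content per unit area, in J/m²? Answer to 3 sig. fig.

Areal heat capacity C = ρc_p × D = 4.33×10^6 × 156 = 6.75×10^8 J/(m²·K).
ΔQ = C ΔT = 6.75×10^8 × 1.29 = 8.71×10^8 J/m².

8.71×10^8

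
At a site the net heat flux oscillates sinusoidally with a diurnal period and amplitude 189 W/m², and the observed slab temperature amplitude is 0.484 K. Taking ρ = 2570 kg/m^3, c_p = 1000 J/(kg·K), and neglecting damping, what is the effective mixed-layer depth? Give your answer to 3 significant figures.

ω = 2π / 86400 s = 7.27×10^-5 s⁻¹.
Required C = F₀ / (A ω) = 189 / (0.484 × 7.27×10^-5) = 5.37×10^6 J/(m²·K).
D = C / (ρ c_p) = 5.37×10^6 / (2570 × 1000) = 2.09 m.

2.09 m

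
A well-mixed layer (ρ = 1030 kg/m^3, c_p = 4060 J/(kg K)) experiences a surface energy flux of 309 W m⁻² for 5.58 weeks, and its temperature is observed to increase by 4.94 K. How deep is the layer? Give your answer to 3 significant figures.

50.5 m

Heat input Q = F Δt = 309 × 3.37×10^6 s = 1.04×10^9 J/m².
Required areal heat capacity C = Q / ΔT = 2.11×10^8 J/(m²·K).
Depth D = C / (ρ c_p) = 2.11×10^8 / (1030 × 4060) = 50.5 m.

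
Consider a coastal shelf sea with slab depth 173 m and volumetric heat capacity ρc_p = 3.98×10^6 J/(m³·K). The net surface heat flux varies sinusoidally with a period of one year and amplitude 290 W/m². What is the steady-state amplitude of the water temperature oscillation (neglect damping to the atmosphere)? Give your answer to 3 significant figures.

2.11 K

Areal heat capacity C = ρc_p × D = 3.98×10^6 × 173 = 6.89×10^8 J/(m²·K).
Angular frequency ω = 2π / T = 2π / 3.15×10^7 s = 1.99×10^-7 s⁻¹.
Cω = 6.89×10^8 × 1.99×10^-7 = 137 W/(m²·K).
Amplitude A = F₀ / (Cω) = 290 / 137 = 2.11 K.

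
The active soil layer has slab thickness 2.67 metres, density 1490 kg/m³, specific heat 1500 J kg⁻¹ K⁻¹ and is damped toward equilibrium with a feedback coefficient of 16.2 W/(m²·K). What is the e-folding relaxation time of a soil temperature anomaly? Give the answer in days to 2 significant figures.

Areal heat capacity C = ρ c_p D = 1490 × 1500 × 2.67 = 5.97×10^6 J/(m²·K).
Relaxation time τ = C / λ = 5.97×10^6 / 16.2 = 3.68×10^5 s.
In days: 3.68×10^5 s / (86400 s/day) = 4.26 days.

4.3 days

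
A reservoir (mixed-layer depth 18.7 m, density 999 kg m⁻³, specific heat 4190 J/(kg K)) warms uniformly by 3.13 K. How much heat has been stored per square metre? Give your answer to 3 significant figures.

2.45×10^8

Areal heat capacity C = ρ c_p D = 999 × 4190 × 18.7 = 7.83×10^7 J m⁻² K⁻¹.
ΔQ = C ΔT = 7.83×10^7 × 3.13 = 2.45×10^8 J/m².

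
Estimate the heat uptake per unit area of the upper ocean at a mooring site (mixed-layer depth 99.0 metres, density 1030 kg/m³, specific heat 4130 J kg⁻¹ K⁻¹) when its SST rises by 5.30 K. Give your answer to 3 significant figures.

2.23×10^9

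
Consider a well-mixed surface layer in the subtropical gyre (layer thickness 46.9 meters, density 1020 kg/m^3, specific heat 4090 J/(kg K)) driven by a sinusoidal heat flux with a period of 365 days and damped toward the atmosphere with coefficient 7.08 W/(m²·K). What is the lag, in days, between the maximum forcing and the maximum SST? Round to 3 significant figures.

80.8 days

Areal heat capacity C = ρ c_p D = 1020 × 4090 × 46.9 = 1.96×10^8 J/(m^2 K).
ω = 2π / 3.15×10^7 s = 1.99×10^-7 s⁻¹.
Phase lag φ = arctan(Cω/λ) = arctan(39.0/7.08) = 1.39 rad.
Time lag = φ / ω = 1.39 / 1.99×10^-7 = 6.98×10^6 s = 80.8 days.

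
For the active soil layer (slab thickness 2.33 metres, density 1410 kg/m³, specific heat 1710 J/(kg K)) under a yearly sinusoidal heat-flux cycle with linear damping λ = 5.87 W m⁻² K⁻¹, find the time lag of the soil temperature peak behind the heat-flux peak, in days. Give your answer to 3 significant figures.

Areal heat capacity C = ρ c_p D = 1410 × 1710 × 2.33 = 5.62×10^6 J/(m²·K).
ω = 2π / 3.15×10^7 s = 1.99×10^-7 s⁻¹.
Phase lag φ = arctan(Cω/λ) = arctan(1.12/5.87) = 0.188 rad.
Time lag = φ / ω = 0.188 / 1.99×10^-7 = 9.46×10^5 s = 10.9 days.

10.9 days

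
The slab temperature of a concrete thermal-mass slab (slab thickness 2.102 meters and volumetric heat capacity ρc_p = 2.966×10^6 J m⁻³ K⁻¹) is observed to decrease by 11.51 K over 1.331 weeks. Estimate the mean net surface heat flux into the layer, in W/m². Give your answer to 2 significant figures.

-89

Areal heat capacity C = ρc_p × D = 2.966×10^6 × 2.102 = 6.23×10^6 J/(m²·K).
Required heat per unit area: Q = C ΔT = 6.23×10^6 × -11.51 = -7.18×10^7 J/m².
Flux F = Q / Δt = -7.18×10^7 / 8.05×10^5 s = -89.1 W/m².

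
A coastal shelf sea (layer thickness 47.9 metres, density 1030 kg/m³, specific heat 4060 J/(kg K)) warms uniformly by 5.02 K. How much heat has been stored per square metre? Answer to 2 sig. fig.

1.0×10^9

Areal heat capacity C = ρ c_p D = 1030 × 4060 × 47.9 = 2.00×10^8 J m⁻² K⁻¹.
ΔQ = C ΔT = 2.00×10^8 × 5.02 = 1.01×10^9 J/m².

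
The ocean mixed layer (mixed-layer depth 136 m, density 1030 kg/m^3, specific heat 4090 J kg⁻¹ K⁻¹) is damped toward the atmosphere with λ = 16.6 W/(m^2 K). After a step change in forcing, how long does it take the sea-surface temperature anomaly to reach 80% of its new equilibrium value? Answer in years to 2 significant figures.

1.8 years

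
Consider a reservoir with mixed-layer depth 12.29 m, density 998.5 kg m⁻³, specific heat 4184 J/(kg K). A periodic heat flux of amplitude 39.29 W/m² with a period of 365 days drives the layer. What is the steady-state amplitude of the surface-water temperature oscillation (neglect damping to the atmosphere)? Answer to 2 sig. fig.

Areal heat capacity C = ρ c_p D = 998.5 × 4184 × 12.29 = 5.13×10^7 J m⁻² K⁻¹.
Angular frequency ω = 2π / T = 2π / 3.15×10^7 s = 1.99×10^-7 s⁻¹.
Cω = 5.13×10^7 × 1.99×10^-7 = 10.2 W/(m²·K).
Amplitude A = F₀ / (Cω) = 39.29 / 10.2 = 3.84 K.

3.8 K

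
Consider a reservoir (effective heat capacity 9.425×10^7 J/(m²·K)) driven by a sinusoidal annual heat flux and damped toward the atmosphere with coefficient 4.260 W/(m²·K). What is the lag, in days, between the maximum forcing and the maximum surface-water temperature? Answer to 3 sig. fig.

78.3 days

Areal heat capacity C = 9.425×10^7 J/(m²·K) (given).
ω = 2π / 3.15×10^7 s = 1.99×10^-7 s⁻¹.
Phase lag φ = arctan(Cω/λ) = arctan(18.8/4.260) = 1.35 rad.
Time lag = φ / ω = 1.35 / 1.99×10^-7 = 6.76×10^6 s = 78.3 days.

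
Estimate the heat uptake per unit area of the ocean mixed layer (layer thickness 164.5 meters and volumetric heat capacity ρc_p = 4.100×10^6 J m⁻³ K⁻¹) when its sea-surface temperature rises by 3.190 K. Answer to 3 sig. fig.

2.15×10^9

Areal heat capacity C = ρc_p × D = 4.100×10^6 × 164.5 = 6.74×10^8 J m⁻² K⁻¹.
ΔQ = C ΔT = 6.74×10^8 × 3.190 = 2.15×10^9 J/m².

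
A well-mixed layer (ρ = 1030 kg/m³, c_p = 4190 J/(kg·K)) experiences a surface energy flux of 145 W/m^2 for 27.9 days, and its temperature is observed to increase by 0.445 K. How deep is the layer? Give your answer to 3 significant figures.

182 m

Heat input Q = F Δt = 145 × 2.41×10^6 s = 3.50×10^8 J/m².
Required areal heat capacity C = Q / ΔT = 7.85×10^8 J/(m²·K).
Depth D = C / (ρ c_p) = 7.85×10^8 / (1030 × 4190) = 182 m.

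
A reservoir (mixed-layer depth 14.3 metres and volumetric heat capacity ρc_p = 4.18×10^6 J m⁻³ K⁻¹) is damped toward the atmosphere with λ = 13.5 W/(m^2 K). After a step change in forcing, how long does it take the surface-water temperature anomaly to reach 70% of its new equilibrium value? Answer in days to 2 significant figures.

Areal heat capacity C = ρc_p × D = 4.18×10^6 × 14.3 = 5.98×10^7 J m⁻² K⁻¹.
τ = C / λ = 5.98×10^7 / 13.5 = 4.43×10^6 s.
Fraction reached: 1 − e^(−t/τ) = 0.70 ⇒ t = −τ ln(1 − 0.70) = τ × 1.20.
t = 5.33×10^6 s = 61.7 days.

62 days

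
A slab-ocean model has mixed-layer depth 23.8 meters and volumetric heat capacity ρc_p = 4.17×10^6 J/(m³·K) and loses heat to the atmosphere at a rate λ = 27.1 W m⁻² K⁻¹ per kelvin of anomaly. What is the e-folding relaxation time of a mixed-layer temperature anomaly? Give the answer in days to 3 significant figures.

Areal heat capacity C = ρc_p × D = 4.17×10^6 × 23.8 = 9.92×10^7 J m⁻² K⁻¹.
Relaxation time τ = C / λ = 9.92×10^7 / 27.1 = 3.66×10^6 s.
In days: 3.66×10^6 s / (86400 s/day) = 42.4 days.

42.4 days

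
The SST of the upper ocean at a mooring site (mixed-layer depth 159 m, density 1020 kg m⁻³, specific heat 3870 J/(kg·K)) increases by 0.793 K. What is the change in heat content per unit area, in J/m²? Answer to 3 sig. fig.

4.98×10^8

Areal heat capacity C = ρ c_p D = 1020 × 3870 × 159 = 6.28×10^8 J/(m²·K).
ΔQ = C ΔT = 6.28×10^8 × 0.793 = 4.98×10^8 J/m².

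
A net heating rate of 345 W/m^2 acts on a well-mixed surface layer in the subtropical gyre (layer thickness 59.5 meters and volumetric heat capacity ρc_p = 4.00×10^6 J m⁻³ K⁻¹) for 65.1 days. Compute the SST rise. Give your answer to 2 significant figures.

Areal heat capacity C = ρc_p × D = 4.00×10^6 × 59.5 = 2.38×10^8 J m⁻² K⁻¹.
Net heat input Q = F Δt = 345 × (65.1 days × 86400 s/day) = 1.94×10^9 J/m².
ΔT = Q / C = 1.94×10^9 / 2.38×10^8 = 8.15 K.

8.2 K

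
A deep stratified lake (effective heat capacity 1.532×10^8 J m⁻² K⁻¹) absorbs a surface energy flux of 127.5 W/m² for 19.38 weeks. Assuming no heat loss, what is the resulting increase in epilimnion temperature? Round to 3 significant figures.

9.75 K

Areal heat capacity C = 1.532×10^8 J m⁻² K⁻¹ (given).
Net heat input Q = F Δt = 127.5 × (19.38 weeks × 6.048×10^5 s/week) = 1.49×10^9 J/m².
ΔT = Q / C = 1.49×10^9 / 1.53×10^8 = 9.75 K.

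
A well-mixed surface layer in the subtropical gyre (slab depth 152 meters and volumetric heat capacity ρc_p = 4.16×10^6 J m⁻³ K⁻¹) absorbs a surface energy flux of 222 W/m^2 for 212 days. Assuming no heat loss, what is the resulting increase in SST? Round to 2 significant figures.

Areal heat capacity C = ρc_p × D = 4.16×10^6 × 152 = 6.32×10^8 J/(m^2 K).
Net heat input Q = F Δt = 222 × (212 days × 86400 s/day) = 4.07×10^9 J/m².
ΔT = Q / C = 4.07×10^9 / 6.32×10^8 = 6.43 K.

6.4 K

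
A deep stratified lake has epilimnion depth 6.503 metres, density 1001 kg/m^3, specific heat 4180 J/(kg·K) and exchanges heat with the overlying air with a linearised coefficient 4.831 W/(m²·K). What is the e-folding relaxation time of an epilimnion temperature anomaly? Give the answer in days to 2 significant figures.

65 days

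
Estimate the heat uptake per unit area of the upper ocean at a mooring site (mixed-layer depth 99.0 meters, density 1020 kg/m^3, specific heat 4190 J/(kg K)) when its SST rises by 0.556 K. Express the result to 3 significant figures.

2.35×10^8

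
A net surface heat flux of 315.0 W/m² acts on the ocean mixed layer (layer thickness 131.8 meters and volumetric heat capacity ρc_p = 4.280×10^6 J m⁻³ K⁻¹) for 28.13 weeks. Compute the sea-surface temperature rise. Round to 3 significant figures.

Areal heat capacity C = ρc_p × D = 4.280×10^6 × 131.8 = 5.64×10^8 J m⁻² K⁻¹.
Net heat input Q = F Δt = 315.0 × (28.13 weeks × 6.048×10^5 s/week) = 5.36×10^9 J/m².
ΔT = Q / C = 5.36×10^9 / 5.64×10^8 = 9.50 K.

9.50 K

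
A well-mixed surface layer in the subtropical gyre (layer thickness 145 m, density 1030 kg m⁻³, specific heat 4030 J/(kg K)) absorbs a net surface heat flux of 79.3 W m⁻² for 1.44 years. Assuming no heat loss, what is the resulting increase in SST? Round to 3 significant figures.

5.99 K

Areal heat capacity C = ρ c_p D = 1030 × 4030 × 145 = 6.02×10^8 J m⁻² K⁻¹.
Net heat input Q = F Δt = 79.3 × (1.44 years × 3.156×10^7 s/year) = 3.60×10^9 J/m².
ΔT = Q / C = 3.60×10^9 / 6.02×10^8 = 5.99 K.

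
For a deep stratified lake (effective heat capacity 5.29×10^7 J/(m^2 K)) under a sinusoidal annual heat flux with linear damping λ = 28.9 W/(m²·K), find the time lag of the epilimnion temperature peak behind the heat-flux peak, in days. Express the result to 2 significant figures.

20 days

Areal heat capacity C = 5.29×10^7 J/(m^2 K) (given).
ω = 2π / 3.15×10^7 s = 1.99×10^-7 s⁻¹.
Phase lag φ = arctan(Cω/λ) = arctan(10.5/28.9) = 0.350 rad.
Time lag = φ / ω = 0.350 / 1.99×10^-7 = 1.76×10^6 s = 20.3 days.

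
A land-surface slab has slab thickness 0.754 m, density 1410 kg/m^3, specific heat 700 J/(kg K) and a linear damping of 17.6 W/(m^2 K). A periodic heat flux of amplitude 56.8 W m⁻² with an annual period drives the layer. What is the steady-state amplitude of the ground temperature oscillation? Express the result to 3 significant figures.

3.23 K

Areal heat capacity C = ρ c_p D = 1410 × 700 × 0.754 = 7.44×10^5 J/(m²·K).
Angular frequency ω = 2π / T = 2π / 3.15×10^7 s = 1.99×10^-7 s⁻¹.
√((Cω)² + λ²) = √((0.148)² + 17.6²) = 17.6 W/(m²·K).
Amplitude A = F₀ / √((Cω)²+λ²) = 56.8 / 17.6 = 3.23 K.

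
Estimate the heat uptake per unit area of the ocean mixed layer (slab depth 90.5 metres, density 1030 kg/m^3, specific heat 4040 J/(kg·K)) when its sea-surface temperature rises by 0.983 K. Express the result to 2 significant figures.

3.7×10^8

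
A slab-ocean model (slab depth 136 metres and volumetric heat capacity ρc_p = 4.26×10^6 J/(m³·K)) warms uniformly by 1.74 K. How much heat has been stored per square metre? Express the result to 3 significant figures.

Areal heat capacity C = ρc_p × D = 4.26×10^6 × 136 = 5.79×10^8 J/(m^2 K).
ΔQ = C ΔT = 5.79×10^8 × 1.74 = 1.01×10^9 J/m².

1.01×10^9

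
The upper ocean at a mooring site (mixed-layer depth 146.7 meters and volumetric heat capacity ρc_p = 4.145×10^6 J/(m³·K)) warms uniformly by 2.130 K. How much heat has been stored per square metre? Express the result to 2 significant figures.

1.3×10^9

Areal heat capacity C = ρc_p × D = 4.145×10^6 × 146.7 = 6.08×10^8 J m⁻² K⁻¹.
ΔQ = C ΔT = 6.08×10^8 × 2.130 = 1.30×10^9 J/m².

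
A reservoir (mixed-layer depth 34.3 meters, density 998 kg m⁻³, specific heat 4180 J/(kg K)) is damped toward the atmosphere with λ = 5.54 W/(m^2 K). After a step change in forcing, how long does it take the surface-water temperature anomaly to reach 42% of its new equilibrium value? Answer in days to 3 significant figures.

Areal heat capacity C = ρ c_p D = 998 × 4180 × 34.3 = 1.43×10^8 J m⁻² K⁻¹.
τ = C / λ = 1.43×10^8 / 5.54 = 2.58×10^7 s.
Fraction reached: 1 − e^(−t/τ) = 0.42 ⇒ t = −τ ln(1 − 0.42) = τ × 0.545.
t = 1.41×10^7 s = 163 days.

163 days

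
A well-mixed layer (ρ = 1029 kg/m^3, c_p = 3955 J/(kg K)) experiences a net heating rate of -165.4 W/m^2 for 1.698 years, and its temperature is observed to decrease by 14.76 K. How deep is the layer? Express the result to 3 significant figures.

148 m

Heat input Q = F Δt = -165.4 × 5.36×10^7 s = -8.86×10^9 J/m².
Required areal heat capacity C = Q / ΔT = 6.00×10^8 J/(m²·K).
Depth D = C / (ρ c_p) = 6.00×10^8 / (1029 × 3955) = 148 m.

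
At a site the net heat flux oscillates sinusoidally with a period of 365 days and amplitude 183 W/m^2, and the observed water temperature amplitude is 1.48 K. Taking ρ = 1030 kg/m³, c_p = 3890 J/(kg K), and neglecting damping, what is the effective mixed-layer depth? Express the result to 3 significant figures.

ω = 2π / 3.15×10^7 s = 1.99×10^-7 s⁻¹.
Required C = F₀ / (A ω) = 183 / (1.48 × 1.99×10^-7) = 6.21×10^8 J/(m²·K).
D = C / (ρ c_p) = 6.21×10^8 / (1030 × 3890) = 155 m.

155 m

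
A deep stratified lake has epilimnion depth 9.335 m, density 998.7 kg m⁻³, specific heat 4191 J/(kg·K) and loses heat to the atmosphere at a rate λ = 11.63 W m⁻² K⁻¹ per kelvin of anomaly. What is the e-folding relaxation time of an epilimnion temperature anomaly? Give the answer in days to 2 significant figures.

Areal heat capacity C = ρ c_p D = 998.7 × 4191 × 9.335 = 3.91×10^7 J m⁻² K⁻¹.
Relaxation time τ = C / λ = 3.91×10^7 / 11.63 = 3.36×10^6 s.
In days: 3.36×10^6 s / (86400 s/day) = 38.9 days.

39 days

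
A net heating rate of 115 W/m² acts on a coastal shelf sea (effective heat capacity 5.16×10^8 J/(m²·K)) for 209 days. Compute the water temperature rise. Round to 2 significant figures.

4.0 K

Areal heat capacity C = 5.16×10^8 J/(m²·K) (given).
Net heat input Q = F Δt = 115 × (209 days × 86400 s/day) = 2.08×10^9 J/m².
ΔT = Q / C = 2.08×10^9 / 5.16×10^8 = 4.02 K.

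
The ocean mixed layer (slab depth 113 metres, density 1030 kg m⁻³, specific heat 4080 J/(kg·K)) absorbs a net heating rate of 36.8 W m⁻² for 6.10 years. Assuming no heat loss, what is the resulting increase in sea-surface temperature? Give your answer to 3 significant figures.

Areal heat capacity C = ρ c_p D = 1030 × 4080 × 113 = 4.75×10^8 J/(m^2 K).
Net heat input Q = F Δt = 36.8 × (6.10 years × 3.156×10^7 s/year) = 7.08×10^9 J/m².
ΔT = Q / C = 7.08×10^9 / 4.75×10^8 = 14.9 K.

14.9 K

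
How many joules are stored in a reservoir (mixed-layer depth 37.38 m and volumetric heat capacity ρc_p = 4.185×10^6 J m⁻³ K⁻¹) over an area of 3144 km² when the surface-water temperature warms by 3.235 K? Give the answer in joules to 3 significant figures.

Areal heat capacity C = ρc_p × D = 4.185×10^6 × 37.38 = 1.56×10^8 J/(m^2 K).
Heat per unit area: q = C ΔT = 1.56×10^8 × 3.235 = 5.06×10^8 J/m².
Total heat: Q = q × A = 5.06×10^8 × (3144 × 10⁶ m²) = 1.59×10^18 J.

1.59×10^18 J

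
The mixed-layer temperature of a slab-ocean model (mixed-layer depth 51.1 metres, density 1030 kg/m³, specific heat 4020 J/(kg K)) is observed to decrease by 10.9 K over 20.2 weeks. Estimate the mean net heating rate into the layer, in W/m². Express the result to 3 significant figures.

-189

Areal heat capacity C = ρ c_p D = 1030 × 4020 × 51.1 = 2.12×10^8 J/(m²·K).
Required heat per unit area: Q = C ΔT = 2.12×10^8 × -10.9 = -2.31×10^9 J/m².
Flux F = Q / Δt = -2.31×10^9 / 1.22×10^7 s = -189 W/m².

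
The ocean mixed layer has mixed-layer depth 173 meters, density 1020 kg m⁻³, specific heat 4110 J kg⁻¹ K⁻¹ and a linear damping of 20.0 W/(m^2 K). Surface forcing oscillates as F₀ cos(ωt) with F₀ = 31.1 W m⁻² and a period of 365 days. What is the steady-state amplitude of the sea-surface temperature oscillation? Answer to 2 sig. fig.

Areal heat capacity C = ρ c_p D = 1020 × 4110 × 173 = 7.25×10^8 J/(m²·K).
Angular frequency ω = 2π / T = 2π / 3.15×10^7 s = 1.99×10^-7 s⁻¹.
√((Cω)² + λ²) = √((144)² + 20.0²) = 146 W/(m²·K).
Amplitude A = F₀ / √((Cω)²+λ²) = 31.1 / 146 = 0.213 K.

0.21 K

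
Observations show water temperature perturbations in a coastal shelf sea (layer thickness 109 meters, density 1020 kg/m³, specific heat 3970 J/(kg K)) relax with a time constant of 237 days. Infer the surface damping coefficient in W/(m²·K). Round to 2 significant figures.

Areal heat capacity C = ρ c_p D = 1020 × 3970 × 109 = 4.41×10^8 J m⁻² K⁻¹.
τ = 237 days = 2.05×10^7 s.
λ = C / τ = 4.41×10^8 / 2.05×10^7 = 21.6 W/(m²·K).

22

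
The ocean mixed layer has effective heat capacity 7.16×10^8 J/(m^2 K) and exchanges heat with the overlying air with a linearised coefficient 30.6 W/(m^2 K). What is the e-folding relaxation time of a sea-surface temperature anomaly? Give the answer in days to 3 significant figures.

Areal heat capacity C = 7.16×10^8 J/(m^2 K) (given).
Relaxation time τ = C / λ = 7.16×10^8 / 30.6 = 2.34×10^7 s.
In days: 2.34×10^7 s / (86400 s/day) = 271 days.

271 days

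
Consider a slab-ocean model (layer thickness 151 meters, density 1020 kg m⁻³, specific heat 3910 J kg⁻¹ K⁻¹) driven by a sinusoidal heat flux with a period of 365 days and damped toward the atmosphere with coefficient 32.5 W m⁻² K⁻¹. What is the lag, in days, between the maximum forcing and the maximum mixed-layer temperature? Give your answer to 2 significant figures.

76 days

Areal heat capacity C = ρ c_p D = 1020 × 3910 × 151 = 6.02×10^8 J/(m^2 K).
ω = 2π / 3.15×10^7 s = 1.99×10^-7 s⁻¹.
Phase lag φ = arctan(Cω/λ) = arctan(120/32.5) = 1.31 rad.
Time lag = φ / ω = 1.31 / 1.99×10^-7 = 6.56×10^6 s = 75.9 days.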